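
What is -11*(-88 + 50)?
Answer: 418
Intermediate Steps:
-11*(-88 + 50) = -11*(-38) = 418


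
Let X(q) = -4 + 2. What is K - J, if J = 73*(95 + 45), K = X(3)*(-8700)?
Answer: 7180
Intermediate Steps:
X(q) = -2
K = 17400 (K = -2*(-8700) = 17400)
J = 10220 (J = 73*140 = 10220)
K - J = 17400 - 1*10220 = 17400 - 10220 = 7180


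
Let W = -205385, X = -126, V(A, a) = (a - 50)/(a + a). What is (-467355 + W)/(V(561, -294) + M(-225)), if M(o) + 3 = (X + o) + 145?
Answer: 98892780/30637 ≈ 3227.9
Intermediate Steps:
V(A, a) = (-50 + a)/(2*a) (V(A, a) = (-50 + a)/((2*a)) = (-50 + a)*(1/(2*a)) = (-50 + a)/(2*a))
M(o) = 16 + o (M(o) = -3 + ((-126 + o) + 145) = -3 + (19 + o) = 16 + o)
(-467355 + W)/(V(561, -294) + M(-225)) = (-467355 - 205385)/((½)*(-50 - 294)/(-294) + (16 - 225)) = -672740/((½)*(-1/294)*(-344) - 209) = -672740/(86/147 - 209) = -672740/(-30637/147) = -672740*(-147/30637) = 98892780/30637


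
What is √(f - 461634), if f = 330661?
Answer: I*√130973 ≈ 361.9*I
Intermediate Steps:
√(f - 461634) = √(330661 - 461634) = √(-130973) = I*√130973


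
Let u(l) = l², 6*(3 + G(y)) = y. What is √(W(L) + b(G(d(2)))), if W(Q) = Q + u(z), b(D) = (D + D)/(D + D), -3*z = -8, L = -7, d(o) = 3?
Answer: √10/3 ≈ 1.0541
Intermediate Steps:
G(y) = -3 + y/6
z = 8/3 (z = -⅓*(-8) = 8/3 ≈ 2.6667)
b(D) = 1 (b(D) = (2*D)/((2*D)) = (2*D)*(1/(2*D)) = 1)
W(Q) = 64/9 + Q (W(Q) = Q + (8/3)² = Q + 64/9 = 64/9 + Q)
√(W(L) + b(G(d(2)))) = √((64/9 - 7) + 1) = √(⅑ + 1) = √(10/9) = √10/3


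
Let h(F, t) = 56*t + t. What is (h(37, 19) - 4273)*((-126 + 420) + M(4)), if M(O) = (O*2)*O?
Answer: -1039940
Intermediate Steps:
h(F, t) = 57*t
M(O) = 2*O² (M(O) = (2*O)*O = 2*O²)
(h(37, 19) - 4273)*((-126 + 420) + M(4)) = (57*19 - 4273)*((-126 + 420) + 2*4²) = (1083 - 4273)*(294 + 2*16) = -3190*(294 + 32) = -3190*326 = -1039940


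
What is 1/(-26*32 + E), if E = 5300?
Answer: 1/4468 ≈ 0.00022381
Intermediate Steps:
1/(-26*32 + E) = 1/(-26*32 + 5300) = 1/(-832 + 5300) = 1/4468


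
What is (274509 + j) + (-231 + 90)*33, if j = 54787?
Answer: 324643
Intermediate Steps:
(274509 + j) + (-231 + 90)*33 = (274509 + 54787) + (-231 + 90)*33 = 329296 - 141*33 = 329296 - 4653 = 324643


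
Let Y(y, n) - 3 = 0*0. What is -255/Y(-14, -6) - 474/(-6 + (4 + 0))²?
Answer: -407/2 ≈ -203.50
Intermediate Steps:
Y(y, n) = 3 (Y(y, n) = 3 + 0*0 = 3 + 0 = 3)
-255/Y(-14, -6) - 474/(-6 + (4 + 0))² = -255/3 - 474/(-6 + (4 + 0))² = -255*⅓ - 474/(-6 + 4)² = -85 - 474/((-2)²) = -85 - 474/4 = -85 - 474*¼ = -85 - 237/2 = -407/2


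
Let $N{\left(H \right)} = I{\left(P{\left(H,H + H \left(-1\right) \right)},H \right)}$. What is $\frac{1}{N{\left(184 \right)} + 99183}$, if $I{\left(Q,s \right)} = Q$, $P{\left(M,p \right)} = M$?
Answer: $\frac{1}{99367} \approx 1.0064 \cdot 10^{-5}$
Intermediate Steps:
$N{\left(H \right)} = H$
$\frac{1}{N{\left(184 \right)} + 99183} = \frac{1}{184 + 99183} = \frac{1}{99367}$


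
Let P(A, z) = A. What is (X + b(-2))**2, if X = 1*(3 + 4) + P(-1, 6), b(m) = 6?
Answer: 144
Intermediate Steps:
X = 6 (X = 1*(3 + 4) - 1 = 1*7 - 1 = 7 - 1 = 6)
(X + b(-2))**2 = (6 + 6)**2 = 12**2 = 144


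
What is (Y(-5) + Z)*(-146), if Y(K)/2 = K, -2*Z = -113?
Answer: -6789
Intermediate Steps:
Z = 113/2 (Z = -½*(-113) = 113/2 ≈ 56.500)
Y(K) = 2*K
(Y(-5) + Z)*(-146) = (2*(-5) + 113/2)*(-146) = (-10 + 113/2)*(-146) = (93/2)*(-146) = -6789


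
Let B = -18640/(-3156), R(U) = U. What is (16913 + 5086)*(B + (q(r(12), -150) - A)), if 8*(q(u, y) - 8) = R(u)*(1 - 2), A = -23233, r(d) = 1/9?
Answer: 3228009720949/6312 ≈ 5.1141e+8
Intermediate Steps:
r(d) = ⅑
q(u, y) = 8 - u/8 (q(u, y) = 8 + (u*(1 - 2))/8 = 8 + (u*(-1))/8 = 8 + (-u)/8 = 8 - u/8)
B = 4660/789 (B = -18640*(-1/3156) = 4660/789 ≈ 5.9062)
(16913 + 5086)*(B + (q(r(12), -150) - A)) = (16913 + 5086)*(4660/789 + ((8 - ⅛*⅑) - 1*(-23233))) = 21999*(4660/789 + ((8 - 1/72) + 23233)) = 21999*(4660/789 + (575/72 + 23233)) = 21999*(4660/789 + 1673351/72) = 21999*(440203153/18936) = 3228009720949/6312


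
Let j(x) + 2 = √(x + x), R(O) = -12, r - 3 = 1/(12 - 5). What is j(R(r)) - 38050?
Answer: -38052 + 2*I*√6 ≈ -38052.0 + 4.899*I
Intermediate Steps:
r = 22/7 (r = 3 + 1/(12 - 5) = 3 + 1/7 = 3 + ⅐ = 22/7 ≈ 3.1429)
j(x) = -2 + √2*√x (j(x) = -2 + √(x + x) = -2 + √(2*x) = -2 + √2*√x)
j(R(r)) - 38050 = (-2 + √2*√(-12)) - 38050 = (-2 + √2*(2*I*√3)) - 38050 = (-2 + 2*I*√6) - 38050 = -38052 + 2*I*√6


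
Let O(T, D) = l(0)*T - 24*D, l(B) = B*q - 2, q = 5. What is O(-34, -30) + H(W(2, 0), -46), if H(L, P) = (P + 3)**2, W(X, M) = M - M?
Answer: 2637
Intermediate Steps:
l(B) = -2 + 5*B (l(B) = B*5 - 2 = 5*B - 2 = -2 + 5*B)
W(X, M) = 0
O(T, D) = -24*D - 2*T (O(T, D) = (-2 + 5*0)*T - 24*D = (-2 + 0)*T - 24*D = -2*T - 24*D = -24*D - 2*T)
H(L, P) = (3 + P)**2
O(-34, -30) + H(W(2, 0), -46) = (-24*(-30) - 2*(-34)) + (3 - 46)**2 = (720 + 68) + (-43)**2 = 788 + 1849 = 2637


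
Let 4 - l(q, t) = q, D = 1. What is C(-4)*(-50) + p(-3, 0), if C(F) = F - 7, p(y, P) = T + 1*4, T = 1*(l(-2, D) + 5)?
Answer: 565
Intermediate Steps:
l(q, t) = 4 - q
T = 11 (T = 1*((4 - 1*(-2)) + 5) = 1*((4 + 2) + 5) = 1*(6 + 5) = 1*11 = 11)
p(y, P) = 15 (p(y, P) = 11 + 1*4 = 11 + 4 = 15)
C(F) = -7 + F
C(-4)*(-50) + p(-3, 0) = (-7 - 4)*(-50) + 15 = -11*(-50) + 15 = 550 + 15 = 565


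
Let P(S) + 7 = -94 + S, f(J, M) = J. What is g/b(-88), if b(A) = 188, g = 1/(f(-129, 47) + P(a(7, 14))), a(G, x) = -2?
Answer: -1/43616 ≈ -2.2927e-5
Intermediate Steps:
P(S) = -101 + S (P(S) = -7 + (-94 + S) = -101 + S)
g = -1/232 (g = 1/(-129 + (-101 - 2)) = 1/(-129 - 103) = 1/(-232) = -1/232 ≈ -0.0043103)
g/b(-88) = -1/232/188 = -1/232*1/188 = -1/43616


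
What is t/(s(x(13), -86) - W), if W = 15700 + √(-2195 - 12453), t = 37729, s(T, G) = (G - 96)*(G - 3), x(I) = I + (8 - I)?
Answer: 9394521/131326 + 37729*I*√3662/131326 ≈ 71.536 + 17.385*I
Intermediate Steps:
x(I) = 8
s(T, G) = (-96 + G)*(-3 + G)
W = 15700 + 2*I*√3662 (W = 15700 + √(-14648) = 15700 + 2*I*√3662 ≈ 15700.0 + 121.03*I)
t/(s(x(13), -86) - W) = 37729/((288 + (-86)² - 99*(-86)) - (15700 + 2*I*√3662)) = 37729/((288 + 7396 + 8514) + (-15700 - 2*I*√3662)) = 37729/(16198 + (-15700 - 2*I*√3662)) = 37729/(498 - 2*I*√3662)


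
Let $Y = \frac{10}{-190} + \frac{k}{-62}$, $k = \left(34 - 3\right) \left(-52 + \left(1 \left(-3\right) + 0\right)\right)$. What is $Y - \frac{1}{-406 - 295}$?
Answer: $\frac{731181}{26638} \approx 27.449$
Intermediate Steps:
$k = -1705$ ($k = 31 \left(-52 + \left(-3 + 0\right)\right) = 31 \left(-52 - 3\right) = 31 \left(-55\right) = -1705$)
$Y = \frac{1043}{38}$ ($Y = \frac{10}{-190} - \frac{1705}{-62} = 10 \left(- \frac{1}{190}\right) - - \frac{55}{2} = - \frac{1}{19} + \frac{55}{2} = \frac{1043}{38} \approx 27.447$)
$Y - \frac{1}{-406 - 295} = \frac{1043}{38} - \frac{1}{-406 - 295} = \frac{1043}{38} - \frac{1}{-701} = \frac{1043}{38} - - \frac{1}{701} = \frac{1043}{38} + \frac{1}{701} = \frac{731181}{26638}$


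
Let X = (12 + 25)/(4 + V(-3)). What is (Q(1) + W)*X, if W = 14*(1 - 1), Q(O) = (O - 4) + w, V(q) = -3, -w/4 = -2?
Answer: 185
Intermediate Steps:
w = 8 (w = -4*(-2) = 8)
Q(O) = 4 + O (Q(O) = (O - 4) + 8 = (-4 + O) + 8 = 4 + O)
X = 37 (X = (12 + 25)/(4 - 3) = 37/1 = 37*1 = 37)
W = 0 (W = 14*0 = 0)
(Q(1) + W)*X = ((4 + 1) + 0)*37 = (5 + 0)*37 = 5*37 = 185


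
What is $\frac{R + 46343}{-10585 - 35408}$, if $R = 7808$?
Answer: $- \frac{54151}{45993} \approx -1.1774$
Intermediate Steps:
$\frac{R + 46343}{-10585 - 35408} = \frac{7808 + 46343}{-10585 - 35408} = \frac{54151}{-45993} = 54151 \left(- \frac{1}{45993}\right) = - \frac{54151}{45993}$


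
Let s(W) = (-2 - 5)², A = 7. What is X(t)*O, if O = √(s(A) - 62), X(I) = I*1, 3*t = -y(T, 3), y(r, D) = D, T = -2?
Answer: -I*√13 ≈ -3.6056*I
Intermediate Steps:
t = -1 (t = (-1*3)/3 = (⅓)*(-3) = -1)
X(I) = I
s(W) = 49 (s(W) = (-7)² = 49)
O = I*√13 (O = √(49 - 62) = √(-13) = I*√13 ≈ 3.6056*I)
X(t)*O = -I*√13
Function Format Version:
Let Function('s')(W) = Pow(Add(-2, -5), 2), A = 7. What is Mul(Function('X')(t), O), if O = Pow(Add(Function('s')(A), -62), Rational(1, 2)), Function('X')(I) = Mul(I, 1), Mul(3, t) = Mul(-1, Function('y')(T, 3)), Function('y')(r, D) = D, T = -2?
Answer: Mul(-1, I, Pow(13, Rational(1, 2))) ≈ Mul(-3.6056, I)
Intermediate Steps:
t = -1 (t = Mul(Rational(1, 3), Mul(-1, 3)) = Mul(Rational(1, 3), -3) = -1)
Function('X')(I) = I
Function('s')(W) = 49 (Function('s')(W) = Pow(-7, 2) = 49)
O = Mul(I, Pow(13, Rational(1, 2))) (O = Pow(Add(49, -62), Rational(1, 2)) = Pow(-13, Rational(1, 2)) = Mul(I, Pow(13, Rational(1, 2))) ≈ Mul(3.6056, I))
Mul(Function('X')(t), O) = Mul(-1, Mul(I, Pow(13, Rational(1, 2)))) = Mul(-1, I, Pow(13, Rational(1, 2)))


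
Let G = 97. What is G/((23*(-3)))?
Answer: -97/69 ≈ -1.4058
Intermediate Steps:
G/((23*(-3))) = 97/((23*(-3))) = 97/(-69) = 97*(-1/69) = -97/69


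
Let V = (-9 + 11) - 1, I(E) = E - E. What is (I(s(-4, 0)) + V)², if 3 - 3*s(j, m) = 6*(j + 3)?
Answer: 1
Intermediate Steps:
s(j, m) = -5 - 2*j (s(j, m) = 1 - 2*(j + 3) = 1 - 2*(3 + j) = 1 - (18 + 6*j)/3 = 1 + (-6 - 2*j) = -5 - 2*j)
I(E) = 0
V = 1 (V = 2 - 1 = 1)
(I(s(-4, 0)) + V)² = (0 + 1)² = 1² = 1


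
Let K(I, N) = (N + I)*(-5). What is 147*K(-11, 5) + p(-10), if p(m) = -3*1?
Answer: 4407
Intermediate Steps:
p(m) = -3
K(I, N) = -5*I - 5*N (K(I, N) = (I + N)*(-5) = -5*I - 5*N)
147*K(-11, 5) + p(-10) = 147*(-5*(-11) - 5*5) - 3 = 147*(55 - 25) - 3 = 147*30 - 3 = 4410 - 3 = 4407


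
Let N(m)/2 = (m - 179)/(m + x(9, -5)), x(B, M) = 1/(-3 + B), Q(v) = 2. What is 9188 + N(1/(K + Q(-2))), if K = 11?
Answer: 146660/19 ≈ 7718.9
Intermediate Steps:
N(m) = 2*(-179 + m)/(⅙ + m) (N(m) = 2*((m - 179)/(m + 1/(-3 + 9))) = 2*((-179 + m)/(m + 1/6)) = 2*((-179 + m)/(m + ⅙)) = 2*((-179 + m)/(⅙ + m)) = 2*(-179 + m)/(⅙ + m))
9188 + N(1/(K + Q(-2))) = 9188 + 12*(-179 + 1/(11 + 2))/(1 + 6/(11 + 2)) = 9188 + 12*(-179 + 1/13)/(1 + 6/13) = 9188 + 12*(-179 + 1/13)/(1 + 6*(1/13)) = 9188 + 12*(-2326/13)/(1 + 6/13) = 9188 + 12*(-2326/13)/(19/13) = 9188 + 12*(13/19)*(-2326/13) = 9188 - 27912/19 = 146660/19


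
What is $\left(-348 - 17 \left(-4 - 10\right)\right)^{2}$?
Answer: $12100$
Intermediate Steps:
$\left(-348 - 17 \left(-4 - 10\right)\right)^{2} = \left(-348 - -238\right)^{2} = \left(-348 + 238\right)^{2} = \left(-110\right)^{2} = 12100$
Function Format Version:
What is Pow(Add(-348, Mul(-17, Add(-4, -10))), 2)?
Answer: 12100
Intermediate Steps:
Pow(Add(-348, Mul(-17, Add(-4, -10))), 2) = Pow(Add(-348, Mul(-17, -14)), 2) = Pow(Add(-348, 238), 2) = Pow(-110, 2) = 12100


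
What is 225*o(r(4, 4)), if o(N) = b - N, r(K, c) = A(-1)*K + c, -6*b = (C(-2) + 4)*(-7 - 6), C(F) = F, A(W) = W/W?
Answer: -825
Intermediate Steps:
A(W) = 1
b = 13/3 (b = -(-2 + 4)*(-7 - 6)/6 = -(-13)/3 = -1/6*(-26) = 13/3 ≈ 4.3333)
r(K, c) = K + c (r(K, c) = 1*K + c = K + c)
o(N) = 13/3 - N
225*o(r(4, 4)) = 225*(13/3 - (4 + 4)) = 225*(13/3 - 1*8) = 225*(13/3 - 8) = 225*(-11/3) = -825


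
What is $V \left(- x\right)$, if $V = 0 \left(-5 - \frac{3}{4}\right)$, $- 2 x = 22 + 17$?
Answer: $0$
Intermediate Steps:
$x = - \frac{39}{2}$ ($x = - \frac{22 + 17}{2} = \left(- \frac{1}{2}\right) 39 = - \frac{39}{2} \approx -19.5$)
$V = 0$ ($V = 0 \left(-5 - \frac{3}{4}\right) = 0 \left(- \frac{23}{4}\right) = 0$)
$V \left(- x\right) = 0 \left(\left(-1\right) \left(- \frac{39}{2}\right)\right) = 0 \cdot \frac{39}{2} = 0$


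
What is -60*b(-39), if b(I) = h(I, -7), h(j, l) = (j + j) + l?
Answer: 5100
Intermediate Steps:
h(j, l) = l + 2*j (h(j, l) = 2*j + l = l + 2*j)
b(I) = -7 + 2*I
-60*b(-39) = -60*(-7 + 2*(-39)) = -60*(-7 - 78) = -60*(-85) = 5100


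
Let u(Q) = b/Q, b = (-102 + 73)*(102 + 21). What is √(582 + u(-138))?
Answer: √1286206/46 ≈ 24.655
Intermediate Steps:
b = -3567 (b = -29*123 = -3567)
u(Q) = -3567/Q
√(582 + u(-138)) = √(582 - 3567/(-138)) = √(582 - 3567*(-1/138)) = √(582 + 1189/46) = √(27961/46) = √1286206/46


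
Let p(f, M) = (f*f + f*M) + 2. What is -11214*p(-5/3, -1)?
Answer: -72268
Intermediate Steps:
p(f, M) = 2 + f² + M*f (p(f, M) = (f² + M*f) + 2 = 2 + f² + M*f)
-11214*p(-5/3, -1) = -11214*(2 + (-5/3)² - (-5)/3) = -11214*(2 + (-5*⅓)² - (-5)/3) = -11214*(2 + (-5/3)² - 1*(-5/3)) = -11214*(2 + 25/9 + 5/3) = -11214*58/9 = -72268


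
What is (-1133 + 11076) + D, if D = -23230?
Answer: -13287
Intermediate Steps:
(-1133 + 11076) + D = (-1133 + 11076) - 23230 = 9943 - 23230 = -13287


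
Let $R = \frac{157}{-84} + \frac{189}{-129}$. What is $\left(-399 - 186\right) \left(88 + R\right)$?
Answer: $- \frac{59633535}{1204} \approx -49530.0$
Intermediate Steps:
$R = - \frac{12043}{3612}$ ($R = 157 \left(- \frac{1}{84}\right) + 189 \left(- \frac{1}{129}\right) = - \frac{157}{84} - \frac{63}{43} = - \frac{12043}{3612} \approx -3.3342$)
$\left(-399 - 186\right) \left(88 + R\right) = \left(-399 - 186\right) \left(88 - \frac{12043}{3612}\right) = \left(-585\right) \frac{305813}{3612} = - \frac{59633535}{1204}$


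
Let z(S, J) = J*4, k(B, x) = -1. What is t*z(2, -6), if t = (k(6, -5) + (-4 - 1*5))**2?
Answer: -2400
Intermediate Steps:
z(S, J) = 4*J
t = 100 (t = (-1 + (-4 - 1*5))**2 = (-1 + (-4 - 5))**2 = (-1 - 9)**2 = (-10)**2 = 100)
t*z(2, -6) = 100*(4*(-6)) = 100*(-24) = -2400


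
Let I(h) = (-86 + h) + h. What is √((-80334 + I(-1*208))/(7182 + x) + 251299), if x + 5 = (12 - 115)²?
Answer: √19873734810977/8893 ≈ 501.29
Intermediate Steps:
I(h) = -86 + 2*h
x = 10604 (x = -5 + (12 - 115)² = -5 + (-103)² = -5 + 10609 = 10604)
√((-80334 + I(-1*208))/(7182 + x) + 251299) = √((-80334 + (-86 + 2*(-1*208)))/(7182 + 10604) + 251299) = √((-80334 + (-86 + 2*(-208)))/17786 + 251299) = √((-80334 + (-86 - 416))*(1/17786) + 251299) = √((-80334 - 502)*(1/17786) + 251299) = √(-80836*1/17786 + 251299) = √(-40418/8893 + 251299) = √(2234761589/8893) = √19873734810977/8893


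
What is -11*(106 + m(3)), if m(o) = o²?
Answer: -1265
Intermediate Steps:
-11*(106 + m(3)) = -11*(106 + 3²) = -11*(106 + 9) = -11*115 = -1265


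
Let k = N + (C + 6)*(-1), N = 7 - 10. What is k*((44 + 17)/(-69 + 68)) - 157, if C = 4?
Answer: 636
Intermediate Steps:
N = -3
k = -13 (k = -3 + (4 + 6)*(-1) = -3 + 10*(-1) = -3 - 10 = -13)
k*((44 + 17)/(-69 + 68)) - 157 = -13*(44 + 17)/(-69 + 68) - 157 = -793/(-1) - 157 = -793*(-1) - 157 = -13*(-61) - 157 = 793 - 157 = 636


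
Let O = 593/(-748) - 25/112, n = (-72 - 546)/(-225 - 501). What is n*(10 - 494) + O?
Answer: -8650207/20944 ≈ -413.02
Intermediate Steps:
n = 103/121 (n = -618/(-726) = -618*(-1/726) = 103/121 ≈ 0.85124)
O = -21279/20944 (O = 593*(-1/748) - 25*1/112 = -593/748 - 25/112 = -21279/20944 ≈ -1.0160)
n*(10 - 494) + O = 103*(10 - 494)/121 - 21279/20944 = (103/121)*(-484) - 21279/20944 = -412 - 21279/20944 = -8650207/20944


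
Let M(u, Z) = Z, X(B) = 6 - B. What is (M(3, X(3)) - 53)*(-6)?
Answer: 300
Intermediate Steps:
(M(3, X(3)) - 53)*(-6) = ((6 - 1*3) - 53)*(-6) = ((6 - 3) - 53)*(-6) = (3 - 53)*(-6) = -50*(-6) = 300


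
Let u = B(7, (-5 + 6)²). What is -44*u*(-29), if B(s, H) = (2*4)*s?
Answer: 71456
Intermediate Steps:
B(s, H) = 8*s
u = 56 (u = 8*7 = 56)
-44*u*(-29) = -44*56*(-29) = -2464*(-29) = 71456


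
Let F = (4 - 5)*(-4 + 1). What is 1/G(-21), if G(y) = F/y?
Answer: -7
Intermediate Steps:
F = 3 (F = -1*(-3) = 3)
G(y) = 3/y
1/G(-21) = 1/(3/(-21)) = 1/(3*(-1/21)) = 1/(-⅐) = -7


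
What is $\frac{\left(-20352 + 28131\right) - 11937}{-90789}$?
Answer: $\frac{1386}{30263} \approx 0.045798$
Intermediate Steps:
$\frac{\left(-20352 + 28131\right) - 11937}{-90789} = \left(7779 - 11937\right) \left(- \frac{1}{90789}\right) = \left(-4158\right) \left(- \frac{1}{90789}\right) = \frac{1386}{30263}$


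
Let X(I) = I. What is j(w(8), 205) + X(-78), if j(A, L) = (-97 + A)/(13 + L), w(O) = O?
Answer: -17093/218 ≈ -78.408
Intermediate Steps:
j(A, L) = (-97 + A)/(13 + L)
j(w(8), 205) + X(-78) = (-97 + 8)/(13 + 205) - 78 = -89/218 - 78 = -17093/218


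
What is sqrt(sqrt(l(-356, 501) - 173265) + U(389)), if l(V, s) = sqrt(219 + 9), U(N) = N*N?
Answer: sqrt(151321 + I*sqrt(173265 - 2*sqrt(57))) ≈ 389.0 + 0.535*I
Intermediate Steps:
U(N) = N**2
l(V, s) = 2*sqrt(57) (l(V, s) = sqrt(228) = 2*sqrt(57))
sqrt(sqrt(l(-356, 501) - 173265) + U(389)) = sqrt(sqrt(2*sqrt(57) - 173265) + 389**2) = sqrt(sqrt(-173265 + 2*sqrt(57)) + 151321) = sqrt(151321 + sqrt(-173265 + 2*sqrt(57)))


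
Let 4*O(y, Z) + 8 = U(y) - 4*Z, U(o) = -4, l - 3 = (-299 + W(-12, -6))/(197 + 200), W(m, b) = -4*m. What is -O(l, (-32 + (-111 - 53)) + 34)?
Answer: -159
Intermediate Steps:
l = 940/397 (l = 3 + (-299 - 4*(-12))/(197 + 200) = 3 + (-299 + 48)/397 = 3 - 251*1/397 = 3 - 251/397 = 940/397 ≈ 2.3678)
O(y, Z) = -3 - Z (O(y, Z) = -2 + (-4 - 4*Z)/4 = -2 + (-1 - Z) = -3 - Z)
-O(l, (-32 + (-111 - 53)) + 34) = -(-3 - ((-32 + (-111 - 53)) + 34)) = -(-3 - ((-32 - 164) + 34)) = -(-3 - (-196 + 34)) = -(-3 - 1*(-162)) = -(-3 + 162) = -1*159 = -159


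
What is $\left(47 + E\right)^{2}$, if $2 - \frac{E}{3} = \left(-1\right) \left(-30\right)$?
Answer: $1369$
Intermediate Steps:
$E = -84$ ($E = 6 - 3 \left(\left(-1\right) \left(-30\right)\right) = 6 - 90 = -84$)
$\left(47 + E\right)^{2} = \left(47 - 84\right)^{2} = \left(-37\right)^{2} = 1369$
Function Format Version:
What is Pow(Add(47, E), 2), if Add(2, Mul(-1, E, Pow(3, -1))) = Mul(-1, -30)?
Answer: 1369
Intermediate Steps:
E = -84 (E = Add(6, Mul(-3, Mul(-1, -30))) = Add(6, Mul(-3, 30)) = Add(6, -90) = -84)
Pow(Add(47, E), 2) = Pow(Add(47, -84), 2) = Pow(-37, 2) = 1369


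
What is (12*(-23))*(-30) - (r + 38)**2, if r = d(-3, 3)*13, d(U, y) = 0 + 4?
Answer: 180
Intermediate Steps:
d(U, y) = 4
r = 52 (r = 4*13 = 52)
(12*(-23))*(-30) - (r + 38)**2 = (12*(-23))*(-30) - (52 + 38)**2 = -276*(-30) - 1*90**2 = 8280 - 1*8100 = 8280 - 8100 = 180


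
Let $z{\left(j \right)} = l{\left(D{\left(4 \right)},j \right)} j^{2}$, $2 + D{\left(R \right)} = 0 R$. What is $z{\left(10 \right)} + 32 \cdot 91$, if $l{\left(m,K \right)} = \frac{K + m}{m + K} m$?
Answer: $2712$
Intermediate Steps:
$D{\left(R \right)} = -2$ ($D{\left(R \right)} = -2 + 0 R = -2 + 0 = -2$)
$l{\left(m,K \right)} = m$ ($l{\left(m,K \right)} = \frac{K + m}{K + m} m = 1 m = m$)
$z{\left(j \right)} = - 2 j^{2}$
$z{\left(10 \right)} + 32 \cdot 91 = - 2 \cdot 10^{2} + 32 \cdot 91 = \left(-2\right) 100 + 2912 = -200 + 2912 = 2712$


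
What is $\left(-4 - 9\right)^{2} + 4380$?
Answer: $4549$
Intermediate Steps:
$\left(-4 - 9\right)^{2} + 4380 = \left(-13\right)^{2} + 4380 = 169 + 4380 = 4549$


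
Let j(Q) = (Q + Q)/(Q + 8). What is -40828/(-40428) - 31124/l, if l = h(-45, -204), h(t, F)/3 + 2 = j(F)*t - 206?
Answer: 2644430459/74700837 ≈ 35.400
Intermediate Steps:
j(Q) = 2*Q/(8 + Q) (j(Q) = (2*Q)/(8 + Q) = 2*Q/(8 + Q))
h(t, F) = -624 + 6*F*t/(8 + F) (h(t, F) = -6 + 3*((2*F/(8 + F))*t - 206) = -6 + 3*(2*F*t/(8 + F) - 206) = -6 + 3*(-206 + 2*F*t/(8 + F)) = -6 + (-618 + 6*F*t/(8 + F)) = -624 + 6*F*t/(8 + F))
l = -44346/49 (l = 6*(-832 - 104*(-204) - 204*(-45))/(8 - 204) = 6*(-832 + 21216 + 9180)/(-196) = 6*(-1/196)*29564 = -44346/49 ≈ -905.02)
-40828/(-40428) - 31124/l = -40828/(-40428) - 31124/(-44346/49) = -40828*(-1/40428) - 31124*(-49/44346) = 10207/10107 + 762538/22173 = 2644430459/74700837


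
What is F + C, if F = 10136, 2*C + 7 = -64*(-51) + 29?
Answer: 11779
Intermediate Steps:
C = 1643 (C = -7/2 + (-64*(-51) + 29)/2 = -7/2 + (3264 + 29)/2 = -7/2 + (1/2)*3293 = -7/2 + 3293/2 = 1643)
F + C = 10136 + 1643 = 11779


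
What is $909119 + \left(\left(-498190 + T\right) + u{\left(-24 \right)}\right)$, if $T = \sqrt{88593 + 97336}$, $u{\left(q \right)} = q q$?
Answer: $411505 + \sqrt{185929} \approx 4.1194 \cdot 10^{5}$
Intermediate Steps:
$u{\left(q \right)} = q^{2}$
$T = \sqrt{185929} \approx 431.19$
$909119 + \left(\left(-498190 + T\right) + u{\left(-24 \right)}\right) = 909119 - \left(498190 - 576 - \sqrt{185929}\right) = 909119 + \left(\left(-498190 + \sqrt{185929}\right) + 576\right) = 909119 - \left(497614 - \sqrt{185929}\right) = 411505 + \sqrt{185929}$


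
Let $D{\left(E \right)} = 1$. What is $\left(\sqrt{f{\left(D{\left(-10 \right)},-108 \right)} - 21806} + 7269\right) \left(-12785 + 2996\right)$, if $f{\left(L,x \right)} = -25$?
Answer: $-71156241 - 9789 i \sqrt{21831} \approx -7.1156 \cdot 10^{7} - 1.4464 \cdot 10^{6} i$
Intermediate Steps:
$\left(\sqrt{f{\left(D{\left(-10 \right)},-108 \right)} - 21806} + 7269\right) \left(-12785 + 2996\right) = \left(\sqrt{-25 - 21806} + 7269\right) \left(-12785 + 2996\right) = \left(\sqrt{-25 - 21806} + 7269\right) \left(-9789\right) = \left(\sqrt{-21831} + 7269\right) \left(-9789\right) = \left(i \sqrt{21831} + 7269\right) \left(-9789\right) = \left(7269 + i \sqrt{21831}\right) \left(-9789\right) = -71156241 - 9789 i \sqrt{21831}$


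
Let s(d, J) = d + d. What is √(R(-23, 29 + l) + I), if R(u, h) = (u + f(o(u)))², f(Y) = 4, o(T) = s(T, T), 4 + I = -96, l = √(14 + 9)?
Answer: 3*√29 ≈ 16.155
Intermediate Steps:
l = √23 ≈ 4.7958
s(d, J) = 2*d
I = -100 (I = -4 - 96 = -100)
o(T) = 2*T
R(u, h) = (4 + u)² (R(u, h) = (u + 4)² = (4 + u)²)
√(R(-23, 29 + l) + I) = √((4 - 23)² - 100) = √((-19)² - 100) = √(361 - 100) = √261 = 3*√29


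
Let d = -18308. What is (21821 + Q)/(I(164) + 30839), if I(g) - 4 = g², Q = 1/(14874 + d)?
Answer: 74933313/198275726 ≈ 0.37792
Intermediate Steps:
Q = -1/3434 (Q = 1/(14874 - 18308) = 1/(-3434) = -1/3434 ≈ -0.00029121)
I(g) = 4 + g²
(21821 + Q)/(I(164) + 30839) = (21821 - 1/3434)/((4 + 164²) + 30839) = 74933313/(3434*((4 + 26896) + 30839)) = 74933313/(3434*(26900 + 30839)) = (74933313/3434)/57739 = (74933313/3434)*(1/57739) = 74933313/198275726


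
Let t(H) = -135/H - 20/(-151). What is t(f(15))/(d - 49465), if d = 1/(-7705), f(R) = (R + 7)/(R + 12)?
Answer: 4237403275/1266106637972 ≈ 0.0033468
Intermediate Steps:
f(R) = (7 + R)/(12 + R)
d = -1/7705 ≈ -0.00012979
t(H) = 20/151 - 135/H (t(H) = -135/H - 20*(-1/151) = -135/H + 20/151 = 20/151 - 135/H)
t(f(15))/(d - 49465) = (20/151 - 135*(12 + 15)/(7 + 15))/(-1/7705 - 49465) = (20/151 - 135/(22/27))/(-381127826/7705) = (20/151 - 135/((1/27)*22))*(-7705/381127826) = (20/151 - 135/22/27)*(-7705/381127826) = (20/151 - 135*27/22)*(-7705/381127826) = (20/151 - 3645/22)*(-7705/381127826) = -549955/3322*(-7705/381127826) = 4237403275/1266106637972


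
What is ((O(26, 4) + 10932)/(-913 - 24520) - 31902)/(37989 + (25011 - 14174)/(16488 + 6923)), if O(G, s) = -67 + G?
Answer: -18995087412827/22619380679828 ≈ -0.83977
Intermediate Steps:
((O(26, 4) + 10932)/(-913 - 24520) - 31902)/(37989 + (25011 - 14174)/(16488 + 6923)) = (((-67 + 26) + 10932)/(-913 - 24520) - 31902)/(37989 + (25011 - 14174)/(16488 + 6923)) = ((-41 + 10932)/(-25433) - 31902)/(37989 + 10837/23411) = (10891*(-1/25433) - 31902)/(37989 + 10837*(1/23411)) = (-10891/25433 - 31902)/(37989 + 10837/23411) = -811374457/(25433*889371316/23411) = -811374457/25433*23411/889371316 = -18995087412827/22619380679828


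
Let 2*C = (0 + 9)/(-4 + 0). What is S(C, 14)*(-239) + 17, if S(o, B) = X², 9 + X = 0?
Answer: -19342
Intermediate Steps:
X = -9 (X = -9 + 0 = -9)
C = -9/8 (C = ((0 + 9)/(-4 + 0))/2 = (9/(-4))/2 = (9*(-¼))/2 = (½)*(-9/4) = -9/8 ≈ -1.1250)
S(o, B) = 81 (S(o, B) = (-9)² = 81)
S(C, 14)*(-239) + 17 = 81*(-239) + 17 = -19359 + 17 = -19342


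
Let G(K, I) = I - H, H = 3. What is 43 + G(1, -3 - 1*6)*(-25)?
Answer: 343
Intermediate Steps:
G(K, I) = -3 + I (G(K, I) = I - 1*3 = I - 3 = -3 + I)
43 + G(1, -3 - 1*6)*(-25) = 43 + (-3 + (-3 - 1*6))*(-25) = 43 + (-3 + (-3 - 6))*(-25) = 43 + (-3 - 9)*(-25) = 43 - 12*(-25) = 43 + 300 = 343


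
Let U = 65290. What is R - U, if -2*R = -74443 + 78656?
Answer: -134793/2 ≈ -67397.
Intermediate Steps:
R = -4213/2 (R = -(-74443 + 78656)/2 = -½*4213 = -4213/2 ≈ -2106.5)
R - U = -4213/2 - 1*65290 = -4213/2 - 65290 = -134793/2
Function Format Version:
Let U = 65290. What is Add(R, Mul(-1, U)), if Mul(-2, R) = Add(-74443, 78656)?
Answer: Rational(-134793, 2) ≈ -67397.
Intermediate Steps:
R = Rational(-4213, 2) (R = Mul(Rational(-1, 2), Add(-74443, 78656)) = Mul(Rational(-1, 2), 4213) = Rational(-4213, 2) ≈ -2106.5)
Add(R, Mul(-1, U)) = Add(Rational(-4213, 2), Mul(-1, 65290)) = Add(Rational(-4213, 2), -65290) = Rational(-134793, 2)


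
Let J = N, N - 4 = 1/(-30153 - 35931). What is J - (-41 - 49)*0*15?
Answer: 264335/66084 ≈ 4.0000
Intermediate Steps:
N = 264335/66084 (N = 4 + 1/(-30153 - 35931) = 4 + 1/(-66084) = 4 - 1/66084 = 264335/66084 ≈ 4.0000)
J = 264335/66084 ≈ 4.0000
J - (-41 - 49)*0*15 = 264335/66084 - (-41 - 49)*0*15 = 264335/66084 - (-90)*0 = 264335/66084 - 1*0 = 264335/66084 + 0 = 264335/66084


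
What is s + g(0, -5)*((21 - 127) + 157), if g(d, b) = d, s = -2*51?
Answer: -102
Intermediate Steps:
s = -102
s + g(0, -5)*((21 - 127) + 157) = -102 + 0*((21 - 127) + 157) = -102 + 0*(-106 + 157) = -102 + 0*51 = -102 + 0 = -102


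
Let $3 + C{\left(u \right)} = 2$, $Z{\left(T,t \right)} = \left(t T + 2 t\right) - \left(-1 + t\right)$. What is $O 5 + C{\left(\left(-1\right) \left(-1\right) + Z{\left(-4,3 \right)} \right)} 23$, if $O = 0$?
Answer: $-23$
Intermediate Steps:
$Z{\left(T,t \right)} = 1 + t + T t$ ($Z{\left(T,t \right)} = \left(T t + 2 t\right) - \left(-1 + t\right) = \left(2 t + T t\right) - \left(-1 + t\right) = 1 + t + T t$)
$C{\left(u \right)} = -1$ ($C{\left(u \right)} = -3 + 2 = -1$)
$O 5 + C{\left(\left(-1\right) \left(-1\right) + Z{\left(-4,3 \right)} \right)} 23 = 0 \cdot 5 - 23 = 0 - 23 = -23$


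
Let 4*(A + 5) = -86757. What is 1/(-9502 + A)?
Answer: -4/124785 ≈ -3.2055e-5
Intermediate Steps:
A = -86777/4 (A = -5 + (1/4)*(-86757) = -5 - 86757/4 = -86777/4 ≈ -21694.)
1/(-9502 + A) = 1/(-9502 - 86777/4) = 1/(-124785/4) = -4/124785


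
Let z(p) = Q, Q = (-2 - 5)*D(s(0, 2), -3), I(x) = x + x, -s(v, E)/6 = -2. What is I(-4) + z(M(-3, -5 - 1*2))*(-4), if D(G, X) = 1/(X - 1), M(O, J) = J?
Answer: -15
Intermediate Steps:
s(v, E) = 12 (s(v, E) = -6*(-2) = 12)
I(x) = 2*x
D(G, X) = 1/(-1 + X)
Q = 7/4 (Q = (-2 - 5)/(-1 - 3) = -7/(-4) = -7*(-¼) = 7/4 ≈ 1.7500)
z(p) = 7/4
I(-4) + z(M(-3, -5 - 1*2))*(-4) = 2*(-4) + (7/4)*(-4) = -8 - 7 = -15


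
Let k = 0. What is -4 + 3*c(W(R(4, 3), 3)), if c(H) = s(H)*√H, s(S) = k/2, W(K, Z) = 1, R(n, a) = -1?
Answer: -4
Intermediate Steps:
s(S) = 0 (s(S) = 0/2 = 0*(½) = 0)
c(H) = 0 (c(H) = 0*√H = 0)
-4 + 3*c(W(R(4, 3), 3)) = -4 + 3*0 = -4 + 0 = -4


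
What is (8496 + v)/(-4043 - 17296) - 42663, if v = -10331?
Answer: -910383922/21339 ≈ -42663.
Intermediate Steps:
(8496 + v)/(-4043 - 17296) - 42663 = (8496 - 10331)/(-4043 - 17296) - 42663 = -1835/(-21339) - 42663 = -1835*(-1/21339) - 42663 = 1835/21339 - 42663 = -910383922/21339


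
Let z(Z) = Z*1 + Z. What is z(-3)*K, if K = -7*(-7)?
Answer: -294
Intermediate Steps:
z(Z) = 2*Z (z(Z) = Z + Z = 2*Z)
K = 49
z(-3)*K = (2*(-3))*49 = -6*49 = -294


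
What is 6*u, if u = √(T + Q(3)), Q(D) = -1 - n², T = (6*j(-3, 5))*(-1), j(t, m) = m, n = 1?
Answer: 24*I*√2 ≈ 33.941*I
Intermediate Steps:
T = -30 (T = (6*5)*(-1) = 30*(-1) = -30)
Q(D) = -2 (Q(D) = -1 - 1*1² = -1 - 1*1 = -1 - 1 = -2)
u = 4*I*√2 (u = √(-30 - 2) = √(-32) = 4*I*√2 ≈ 5.6569*I)
6*u = 6*(4*I*√2) = 24*I*√2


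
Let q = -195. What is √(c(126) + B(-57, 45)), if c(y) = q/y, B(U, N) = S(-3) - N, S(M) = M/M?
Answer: I*√80346/42 ≈ 6.7489*I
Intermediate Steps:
S(M) = 1
B(U, N) = 1 - N
c(y) = -195/y
√(c(126) + B(-57, 45)) = √(-195/126 + (1 - 1*45)) = √(-195*1/126 + (1 - 45)) = √(-65/42 - 44) = √(-1913/42) = I*√80346/42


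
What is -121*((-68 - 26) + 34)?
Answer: 7260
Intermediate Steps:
-121*((-68 - 26) + 34) = -121*(-94 + 34) = -121*(-60) = 7260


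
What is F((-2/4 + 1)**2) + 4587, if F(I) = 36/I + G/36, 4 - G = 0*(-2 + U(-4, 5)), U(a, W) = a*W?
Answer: 42580/9 ≈ 4731.1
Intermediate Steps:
U(a, W) = W*a
G = 4 (G = 4 - 0*(-2 + 5*(-4)) = 4 - 0*(-2 - 20) = 4 - 0*(-22) = 4 - 1*0 = 4 + 0 = 4)
F(I) = 1/9 + 36/I (F(I) = 36/I + 4/36 = 36/I + 4*(1/36) = 36/I + 1/9 = 1/9 + 36/I)
F((-2/4 + 1)**2) + 4587 = (324 + (-2/4 + 1)**2)/(9*((-2/4 + 1)**2)) + 4587 = (324 + (-2*1/4 + 1)**2)/(9*((-2*1/4 + 1)**2)) + 4587 = (324 + (-1/2 + 1)**2)/(9*((-1/2 + 1)**2)) + 4587 = (324 + (1/2)**2)/(9*((1/2)**2)) + 4587 = (324 + 1/4)/(9*(1/4)) + 4587 = (1/9)*4*(1297/4) + 4587 = 1297/9 + 4587 = 42580/9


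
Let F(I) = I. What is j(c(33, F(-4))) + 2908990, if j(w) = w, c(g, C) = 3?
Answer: 2908993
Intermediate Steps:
j(c(33, F(-4))) + 2908990 = 3 + 2908990 = 2908993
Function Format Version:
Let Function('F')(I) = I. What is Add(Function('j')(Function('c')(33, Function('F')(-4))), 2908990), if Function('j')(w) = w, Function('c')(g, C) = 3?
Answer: 2908993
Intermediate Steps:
Add(Function('j')(Function('c')(33, Function('F')(-4))), 2908990) = Add(3, 2908990) = 2908993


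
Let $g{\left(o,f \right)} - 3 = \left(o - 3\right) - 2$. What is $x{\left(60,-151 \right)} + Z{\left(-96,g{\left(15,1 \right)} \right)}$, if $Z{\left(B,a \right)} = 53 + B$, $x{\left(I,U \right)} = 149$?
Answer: $106$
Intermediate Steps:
$g{\left(o,f \right)} = -2 + o$ ($g{\left(o,f \right)} = 3 + \left(\left(o - 3\right) - 2\right) = 3 + \left(\left(-3 + o\right) - 2\right) = 3 + \left(-5 + o\right) = -2 + o$)
$x{\left(60,-151 \right)} + Z{\left(-96,g{\left(15,1 \right)} \right)} = 149 + \left(53 - 96\right) = 149 - 43 = 106$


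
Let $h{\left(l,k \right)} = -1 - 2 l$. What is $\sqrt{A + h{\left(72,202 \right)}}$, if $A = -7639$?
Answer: $2 i \sqrt{1946} \approx 88.227 i$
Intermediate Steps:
$\sqrt{A + h{\left(72,202 \right)}} = \sqrt{-7639 - 145} = \sqrt{-7784} = 2 i \sqrt{1946}$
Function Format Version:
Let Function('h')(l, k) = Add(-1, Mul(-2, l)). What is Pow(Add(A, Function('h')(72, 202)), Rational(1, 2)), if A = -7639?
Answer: Mul(2, I, Pow(1946, Rational(1, 2))) ≈ Mul(88.227, I)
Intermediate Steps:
Pow(Add(A, Function('h')(72, 202)), Rational(1, 2)) = Pow(Add(-7639, Add(-1, Mul(-2, 72))), Rational(1, 2)) = Pow(Add(-7639, Add(-1, -144)), Rational(1, 2)) = Pow(Add(-7639, -145), Rational(1, 2)) = Pow(-7784, Rational(1, 2)) = Mul(2, I, Pow(1946, Rational(1, 2)))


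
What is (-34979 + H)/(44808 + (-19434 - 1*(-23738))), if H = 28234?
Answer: -6745/49112 ≈ -0.13734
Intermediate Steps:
(-34979 + H)/(44808 + (-19434 - 1*(-23738))) = (-34979 + 28234)/(44808 + (-19434 - 1*(-23738))) = -6745/(44808 + (-19434 + 23738)) = -6745/(44808 + 4304) = -6745/49112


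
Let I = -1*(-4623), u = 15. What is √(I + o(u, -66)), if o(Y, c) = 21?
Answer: 6*√129 ≈ 68.147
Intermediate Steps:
I = 4623
√(I + o(u, -66)) = √(4623 + 21) = √4644 = 6*√129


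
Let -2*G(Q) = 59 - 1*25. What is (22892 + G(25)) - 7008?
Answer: 15867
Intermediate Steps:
G(Q) = -17 (G(Q) = -(59 - 1*25)/2 = -(59 - 25)/2 = -1/2*34 = -17)
(22892 + G(25)) - 7008 = (22892 - 17) - 7008 = 22875 - 7008 = 15867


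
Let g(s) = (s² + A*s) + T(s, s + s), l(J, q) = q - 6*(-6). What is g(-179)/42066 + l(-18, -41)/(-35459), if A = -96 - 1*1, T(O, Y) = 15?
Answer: 10248881/8722914 ≈ 1.1749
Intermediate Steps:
l(J, q) = 36 + q (l(J, q) = q + 36 = 36 + q)
A = -97 (A = -96 - 1 = -97)
g(s) = 15 + s² - 97*s (g(s) = (s² - 97*s) + 15 = 15 + s² - 97*s)
g(-179)/42066 + l(-18, -41)/(-35459) = (15 + (-179)² - 97*(-179))/42066 + (36 - 41)/(-35459) = (15 + 32041 + 17363)*(1/42066) - 5*(-1/35459) = 49419*(1/42066) + 5/35459 = 289/246 + 5/35459 = 10248881/8722914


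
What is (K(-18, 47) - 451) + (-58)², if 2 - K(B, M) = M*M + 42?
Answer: 664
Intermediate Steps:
K(B, M) = -40 - M² (K(B, M) = 2 - (M*M + 42) = 2 - (M² + 42) = 2 - (42 + M²) = 2 + (-42 - M²) = -40 - M²)
(K(-18, 47) - 451) + (-58)² = ((-40 - 1*47²) - 451) + (-58)² = ((-40 - 1*2209) - 451) + 3364 = ((-40 - 2209) - 451) + 3364 = (-2249 - 451) + 3364 = -2700 + 3364 = 664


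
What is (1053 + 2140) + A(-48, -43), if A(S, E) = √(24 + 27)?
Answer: 3193 + √51 ≈ 3200.1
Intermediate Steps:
A(S, E) = √51
(1053 + 2140) + A(-48, -43) = (1053 + 2140) + √51 = 3193 + √51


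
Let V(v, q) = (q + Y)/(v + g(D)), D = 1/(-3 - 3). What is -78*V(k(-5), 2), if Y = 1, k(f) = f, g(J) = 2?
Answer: 78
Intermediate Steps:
D = -1/6 (D = 1/(-6) = -1/6 ≈ -0.16667)
V(v, q) = (1 + q)/(2 + v) (V(v, q) = (q + 1)/(v + 2) = (1 + q)/(2 + v))
-78*V(k(-5), 2) = -78*(1 + 2)/(2 - 5) = -78*3/(-3) = -(-26)*3 = -78*(-1) = 78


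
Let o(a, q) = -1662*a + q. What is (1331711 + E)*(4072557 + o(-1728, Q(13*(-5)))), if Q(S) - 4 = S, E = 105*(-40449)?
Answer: -20246033163488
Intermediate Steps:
E = -4247145
Q(S) = 4 + S
o(a, q) = q - 1662*a
(1331711 + E)*(4072557 + o(-1728, Q(13*(-5)))) = (1331711 - 4247145)*(4072557 + ((4 + 13*(-5)) - 1662*(-1728))) = -2915434*(4072557 + ((4 - 65) + 2871936)) = -2915434*(4072557 + (-61 + 2871936)) = -2915434*(4072557 + 2871875) = -2915434*6944432 = -20246033163488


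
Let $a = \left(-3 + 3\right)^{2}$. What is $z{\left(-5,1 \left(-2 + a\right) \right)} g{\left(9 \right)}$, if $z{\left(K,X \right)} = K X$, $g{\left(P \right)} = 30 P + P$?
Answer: $2790$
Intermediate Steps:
$a = 0$ ($a = 0^{2} = 0$)
$g{\left(P \right)} = 31 P$
$z{\left(-5,1 \left(-2 + a\right) \right)} g{\left(9 \right)} = - 5 \cdot 1 \left(-2 + 0\right) 31 \cdot 9 = - 5 \cdot 1 \left(-2\right) 279 = \left(-5\right) \left(-2\right) 279 = 10 \cdot 279 = 2790$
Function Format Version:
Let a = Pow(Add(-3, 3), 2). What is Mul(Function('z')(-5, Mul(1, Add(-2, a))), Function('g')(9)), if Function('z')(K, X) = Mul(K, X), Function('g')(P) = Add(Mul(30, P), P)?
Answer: 2790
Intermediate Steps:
a = 0 (a = Pow(0, 2) = 0)
Function('g')(P) = Mul(31, P)
Mul(Function('z')(-5, Mul(1, Add(-2, a))), Function('g')(9)) = Mul(Mul(-5, Mul(1, Add(-2, 0))), Mul(31, 9)) = Mul(Mul(-5, Mul(1, -2)), 279) = Mul(Mul(-5, -2), 279) = Mul(10, 279) = 2790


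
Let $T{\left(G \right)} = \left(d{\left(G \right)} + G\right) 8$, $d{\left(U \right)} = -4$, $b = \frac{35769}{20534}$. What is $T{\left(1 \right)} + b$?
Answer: $- \frac{457047}{20534} \approx -22.258$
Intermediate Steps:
$b = \frac{35769}{20534}$ ($b = 35769 \cdot \frac{1}{20534} = \frac{35769}{20534} \approx 1.7419$)
$T{\left(G \right)} = -32 + 8 G$ ($T{\left(G \right)} = \left(-4 + G\right) 8 = -32 + 8 G$)
$T{\left(1 \right)} + b = \left(-32 + 8 \cdot 1\right) + \frac{35769}{20534} = \left(-32 + 8\right) + \frac{35769}{20534} = -24 + \frac{35769}{20534} = - \frac{457047}{20534}$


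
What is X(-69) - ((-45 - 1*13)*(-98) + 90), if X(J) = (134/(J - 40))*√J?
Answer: -5774 - 134*I*√69/109 ≈ -5774.0 - 10.212*I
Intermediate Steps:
X(J) = 134*√J/(-40 + J) (X(J) = (134/(-40 + J))*√J = 134*√J/(-40 + J))
X(-69) - ((-45 - 1*13)*(-98) + 90) = 134*√(-69)/(-40 - 69) - ((-45 - 1*13)*(-98) + 90) = 134*(I*√69)/(-109) - ((-45 - 13)*(-98) + 90) = 134*(I*√69)*(-1/109) - (-58*(-98) + 90) = -134*I*√69/109 - (5684 + 90) = -134*I*√69/109 - 1*5774 = -134*I*√69/109 - 5774 = -5774 - 134*I*√69/109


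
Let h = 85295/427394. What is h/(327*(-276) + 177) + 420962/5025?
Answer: 216079870551863/2579333474850 ≈ 83.774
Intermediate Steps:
h = 85295/427394 (h = 85295*(1/427394) = 85295/427394 ≈ 0.19957)
h/(327*(-276) + 177) + 420962/5025 = 85295/(427394*(327*(-276) + 177)) + 420962/5025 = 85295/(427394*(-90252 + 177)) + 420962*(1/5025) = (85295/427394)/(-90075) + 420962/5025 = (85295/427394)*(-1/90075) + 420962/5025 = -17059/7699502910 + 420962/5025 = 216079870551863/2579333474850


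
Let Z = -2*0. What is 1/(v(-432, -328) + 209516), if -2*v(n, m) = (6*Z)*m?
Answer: 1/209516 ≈ 4.7729e-6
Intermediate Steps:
Z = 0
v(n, m) = 0 (v(n, m) = -6*0*m/2 = -0*m = -½*0 = 0)
1/(v(-432, -328) + 209516) = 1/(0 + 209516) = 1/209516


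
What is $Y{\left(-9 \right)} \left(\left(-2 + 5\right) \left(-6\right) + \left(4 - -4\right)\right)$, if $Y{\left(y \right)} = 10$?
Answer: $-100$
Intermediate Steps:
$Y{\left(-9 \right)} \left(\left(-2 + 5\right) \left(-6\right) + \left(4 - -4\right)\right) = 10 \left(\left(-2 + 5\right) \left(-6\right) + \left(4 - -4\right)\right) = 10 \left(3 \left(-6\right) + \left(4 + 4\right)\right) = 10 \left(-18 + 8\right) = 10 \left(-10\right) = -100$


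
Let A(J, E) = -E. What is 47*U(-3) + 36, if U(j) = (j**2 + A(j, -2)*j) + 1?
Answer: 224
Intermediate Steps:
U(j) = 1 + j**2 + 2*j (U(j) = (j**2 + (-1*(-2))*j) + 1 = (j**2 + 2*j) + 1 = 1 + j**2 + 2*j)
47*U(-3) + 36 = 47*(1 + (-3)**2 + 2*(-3)) + 36 = 47*(1 + 9 - 6) + 36 = 47*4 + 36 = 188 + 36 = 224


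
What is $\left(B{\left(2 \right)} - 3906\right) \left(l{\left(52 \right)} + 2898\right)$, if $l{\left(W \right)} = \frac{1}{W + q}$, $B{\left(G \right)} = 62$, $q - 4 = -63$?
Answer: $- \frac{77975540}{7} \approx -1.1139 \cdot 10^{7}$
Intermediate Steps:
$q = -59$ ($q = 4 - 63 = -59$)
$l{\left(W \right)} = \frac{1}{-59 + W}$ ($l{\left(W \right)} = \frac{1}{W - 59} = \frac{1}{-59 + W}$)
$\left(B{\left(2 \right)} - 3906\right) \left(l{\left(52 \right)} + 2898\right) = \left(62 - 3906\right) \left(\frac{1}{-59 + 52} + 2898\right) = - 3844 \left(\frac{1}{-7} + 2898\right) = - 3844 \left(- \frac{1}{7} + 2898\right) = \left(-3844\right) \frac{20285}{7} = - \frac{77975540}{7}$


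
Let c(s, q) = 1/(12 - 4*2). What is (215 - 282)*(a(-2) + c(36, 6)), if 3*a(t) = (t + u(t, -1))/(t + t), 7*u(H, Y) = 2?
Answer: -737/28 ≈ -26.321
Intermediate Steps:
u(H, Y) = 2/7 (u(H, Y) = (1/7)*2 = 2/7)
c(s, q) = 1/4 (c(s, q) = 1/(12 - 8) = 1/4)
a(t) = (2/7 + t)/(6*t) (a(t) = ((t + 2/7)/(t + t))/3 = ((2/7 + t)/((2*t)))/3 = ((2/7 + t)*(1/(2*t)))/3 = ((2/7 + t)/(2*t))/3 = (2/7 + t)/(6*t))
(215 - 282)*(a(-2) + c(36, 6)) = (215 - 282)*((1/42)*(2 + 7*(-2))/(-2) + 1/4) = -67*((1/42)*(-1/2)*(2 - 14) + 1/4) = -67*((1/42)*(-1/2)*(-12) + 1/4) = -67*(1/7 + 1/4) = -67*11/28 = -737/28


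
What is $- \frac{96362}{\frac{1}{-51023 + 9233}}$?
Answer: $4026967980$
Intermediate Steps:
$- \frac{96362}{\frac{1}{-51023 + 9233}} = - \frac{96362}{\frac{1}{-41790}} = - \frac{96362}{- \frac{1}{41790}} = \left(-96362\right) \left(-41790\right) = 4026967980$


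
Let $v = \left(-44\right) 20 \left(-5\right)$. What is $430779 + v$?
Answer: $435179$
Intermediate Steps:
$v = 4400$ ($v = \left(-880\right) \left(-5\right) = 4400$)
$430779 + v = 430779 + 4400 = 435179$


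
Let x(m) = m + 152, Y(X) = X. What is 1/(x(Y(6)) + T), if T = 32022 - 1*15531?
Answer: 1/16649 ≈ 6.0064e-5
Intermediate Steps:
x(m) = 152 + m
T = 16491 (T = 32022 - 15531 = 16491)
1/(x(Y(6)) + T) = 1/((152 + 6) + 16491) = 1/(158 + 16491) = 1/16649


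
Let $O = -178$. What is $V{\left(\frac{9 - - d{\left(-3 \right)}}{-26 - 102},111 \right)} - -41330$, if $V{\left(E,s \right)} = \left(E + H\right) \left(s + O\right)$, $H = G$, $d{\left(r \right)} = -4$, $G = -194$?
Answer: $\frac{6954319}{128} \approx 54331.0$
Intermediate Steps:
$H = -194$
$V{\left(E,s \right)} = \left(-194 + E\right) \left(-178 + s\right)$ ($V{\left(E,s \right)} = \left(E - 194\right) \left(s - 178\right) = \left(-194 + E\right) \left(-178 + s\right)$)
$V{\left(\frac{9 - - d{\left(-3 \right)}}{-26 - 102},111 \right)} - -41330 = \left(34532 - 21534 - 178 \frac{9 - 4}{-26 - 102} + \frac{9 - 4}{-26 - 102} \cdot 111\right) - -41330 = \left(34532 - 21534 - 178 \frac{9 + \left(-4 + 0\right)}{-128} + \frac{9 + \left(-4 + 0\right)}{-128} \cdot 111\right) + 41330 = \left(34532 - 21534 - 178 \left(9 - 4\right) \left(- \frac{1}{128}\right) + \left(9 - 4\right) \left(- \frac{1}{128}\right) 111\right) + 41330 = \left(34532 - 21534 - 178 \cdot 5 \left(- \frac{1}{128}\right) + 5 \left(- \frac{1}{128}\right) 111\right) + 41330 = \left(34532 - 21534 - - \frac{445}{64} - \frac{555}{128}\right) + 41330 = \left(34532 - 21534 + \frac{445}{64} - \frac{555}{128}\right) + 41330 = \frac{1664079}{128} + 41330 = \frac{6954319}{128}$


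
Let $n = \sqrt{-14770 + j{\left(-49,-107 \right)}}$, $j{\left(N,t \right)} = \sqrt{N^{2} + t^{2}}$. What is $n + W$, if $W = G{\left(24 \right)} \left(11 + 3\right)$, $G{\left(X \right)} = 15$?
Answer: $210 + \sqrt{-14770 + 5 \sqrt{554}} \approx 210.0 + 121.05 i$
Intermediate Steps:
$W = 210$ ($W = 15 \left(11 + 3\right) = 15 \cdot 14 = 210$)
$n = \sqrt{-14770 + 5 \sqrt{554}}$ ($n = \sqrt{-14770 + \sqrt{\left(-49\right)^{2} + \left(-107\right)^{2}}} = \sqrt{-14770 + \sqrt{2401 + 11449}} = \sqrt{-14770 + \sqrt{13850}} = \sqrt{-14770 + 5 \sqrt{554}} \approx 121.05 i$)
$n + W = \sqrt{-14770 + 5 \sqrt{554}} + 210 = 210 + \sqrt{-14770 + 5 \sqrt{554}}$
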